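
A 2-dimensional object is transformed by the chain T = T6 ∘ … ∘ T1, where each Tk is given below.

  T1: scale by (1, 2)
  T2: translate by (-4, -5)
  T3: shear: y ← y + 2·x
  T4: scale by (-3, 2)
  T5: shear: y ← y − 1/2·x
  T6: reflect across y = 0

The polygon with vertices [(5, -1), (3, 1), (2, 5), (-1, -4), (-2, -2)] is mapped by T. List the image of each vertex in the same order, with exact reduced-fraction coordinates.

image vertices: (-3, 17/2), (3, 23/2), (6, 1), (15, 107/2), (18, 51)

T1 scale by (1, 2): (5, -1) → (5, -2); (3, 1) → (3, 2); (2, 5) → (2, 10); (-1, -4) → (-1, -8); (-2, -2) → (-2, -4)
T2 translate by (-4, -5): (5, -2) → (1, -7); (3, 2) → (-1, -3); (2, 10) → (-2, 5); (-1, -8) → (-5, -13); (-2, -4) → (-6, -9)
T3 shear: y ← y + 2·x: (1, -7) → (1, -5); (-1, -3) → (-1, -5); (-2, 5) → (-2, 1); (-5, -13) → (-5, -23); (-6, -9) → (-6, -21)
T4 scale by (-3, 2): (1, -5) → (-3, -10); (-1, -5) → (3, -10); (-2, 1) → (6, 2); (-5, -23) → (15, -46); (-6, -21) → (18, -42)
T5 shear: y ← y − 1/2·x: (-3, -10) → (-3, -17/2); (3, -10) → (3, -23/2); (6, 2) → (6, -1); (15, -46) → (15, -107/2); (18, -42) → (18, -51)
T6 reflect across y = 0: (-3, -17/2) → (-3, 17/2); (3, -23/2) → (3, 23/2); (6, -1) → (6, 1); (15, -107/2) → (15, 107/2); (18, -51) → (18, 51)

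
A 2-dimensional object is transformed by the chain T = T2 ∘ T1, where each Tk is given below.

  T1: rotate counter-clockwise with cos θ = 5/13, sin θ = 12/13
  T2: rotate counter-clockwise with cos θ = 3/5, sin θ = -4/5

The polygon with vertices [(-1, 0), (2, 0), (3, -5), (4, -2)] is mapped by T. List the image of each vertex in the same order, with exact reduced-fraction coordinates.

T1 rotate counter-clockwise with cos θ = 5/13, sin θ = 12/13: (-1, 0) → (-5/13, -12/13); (2, 0) → (10/13, 24/13); (3, -5) → (75/13, 11/13); (4, -2) → (44/13, 38/13)
T2 rotate counter-clockwise with cos θ = 3/5, sin θ = -4/5: (-5/13, -12/13) → (-63/65, -16/65); (10/13, 24/13) → (126/65, 32/65); (75/13, 11/13) → (269/65, -267/65); (44/13, 38/13) → (284/65, -62/65)

image vertices: (-63/65, -16/65), (126/65, 32/65), (269/65, -267/65), (284/65, -62/65)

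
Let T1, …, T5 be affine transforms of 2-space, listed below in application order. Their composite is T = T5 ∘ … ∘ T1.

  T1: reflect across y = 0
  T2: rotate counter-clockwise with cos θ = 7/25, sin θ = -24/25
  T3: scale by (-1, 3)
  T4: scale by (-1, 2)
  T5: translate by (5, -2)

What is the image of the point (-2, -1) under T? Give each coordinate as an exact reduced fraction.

T(p) = (27/5, 56/5)

T1 reflect across y = 0: (-2, -1) → (-2, 1)
T2 rotate counter-clockwise with cos θ = 7/25, sin θ = -24/25: (-2, 1) → (2/5, 11/5)
T3 scale by (-1, 3): (2/5, 11/5) → (-2/5, 33/5)
T4 scale by (-1, 2): (-2/5, 33/5) → (2/5, 66/5)
T5 translate by (5, -2): (2/5, 66/5) → (27/5, 56/5)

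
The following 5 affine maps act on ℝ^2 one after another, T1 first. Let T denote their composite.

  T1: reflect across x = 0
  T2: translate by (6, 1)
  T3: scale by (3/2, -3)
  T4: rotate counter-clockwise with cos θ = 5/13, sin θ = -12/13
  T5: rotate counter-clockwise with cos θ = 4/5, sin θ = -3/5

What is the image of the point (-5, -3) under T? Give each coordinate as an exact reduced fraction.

T1 reflect across x = 0: (-5, -3) → (5, -3)
T2 translate by (6, 1): (5, -3) → (11, -2)
T3 scale by (3/2, -3): (11, -2) → (33/2, 6)
T4 rotate counter-clockwise with cos θ = 5/13, sin θ = -12/13: (33/2, 6) → (309/26, -168/13)
T5 rotate counter-clockwise with cos θ = 4/5, sin θ = -3/5: (309/26, -168/13) → (114/65, -2271/130)

T(p) = (114/65, -2271/130)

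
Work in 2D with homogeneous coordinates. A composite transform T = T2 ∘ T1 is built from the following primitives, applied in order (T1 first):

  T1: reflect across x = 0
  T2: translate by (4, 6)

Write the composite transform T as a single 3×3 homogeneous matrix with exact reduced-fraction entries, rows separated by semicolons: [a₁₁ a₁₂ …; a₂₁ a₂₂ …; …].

T = [-1 0 4; 0 1 6; 0 0 1]

T1 = [-1 0 0; 0 1 0; 0 0 1]
T2·T1 = [-1 0 4; 0 1 6; 0 0 1]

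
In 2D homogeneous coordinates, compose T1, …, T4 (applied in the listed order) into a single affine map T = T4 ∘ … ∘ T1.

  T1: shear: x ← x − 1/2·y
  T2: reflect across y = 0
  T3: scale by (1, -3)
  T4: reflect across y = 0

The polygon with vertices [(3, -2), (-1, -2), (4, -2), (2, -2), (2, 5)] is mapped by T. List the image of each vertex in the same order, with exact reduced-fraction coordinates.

image vertices: (4, 6), (0, 6), (5, 6), (3, 6), (-1/2, -15)

T1 shear: x ← x − 1/2·y: (3, -2) → (4, -2); (-1, -2) → (0, -2); (4, -2) → (5, -2); (2, -2) → (3, -2); (2, 5) → (-1/2, 5)
T2 reflect across y = 0: (4, -2) → (4, 2); (0, -2) → (0, 2); (5, -2) → (5, 2); (3, -2) → (3, 2); (-1/2, 5) → (-1/2, -5)
T3 scale by (1, -3): (4, 2) → (4, -6); (0, 2) → (0, -6); (5, 2) → (5, -6); (3, 2) → (3, -6); (-1/2, -5) → (-1/2, 15)
T4 reflect across y = 0: (4, -6) → (4, 6); (0, -6) → (0, 6); (5, -6) → (5, 6); (3, -6) → (3, 6); (-1/2, 15) → (-1/2, -15)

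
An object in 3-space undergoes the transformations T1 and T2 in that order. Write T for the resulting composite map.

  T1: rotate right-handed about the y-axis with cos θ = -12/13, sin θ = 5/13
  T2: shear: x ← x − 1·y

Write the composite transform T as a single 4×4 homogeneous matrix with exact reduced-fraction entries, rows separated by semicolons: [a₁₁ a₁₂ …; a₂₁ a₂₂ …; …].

T1 = [-12/13 0 5/13 0; 0 1 0 0; -5/13 0 -12/13 0; 0 0 0 1]
T2·T1 = [-12/13 -1 5/13 0; 0 1 0 0; -5/13 0 -12/13 0; 0 0 0 1]

T = [-12/13 -1 5/13 0; 0 1 0 0; -5/13 0 -12/13 0; 0 0 0 1]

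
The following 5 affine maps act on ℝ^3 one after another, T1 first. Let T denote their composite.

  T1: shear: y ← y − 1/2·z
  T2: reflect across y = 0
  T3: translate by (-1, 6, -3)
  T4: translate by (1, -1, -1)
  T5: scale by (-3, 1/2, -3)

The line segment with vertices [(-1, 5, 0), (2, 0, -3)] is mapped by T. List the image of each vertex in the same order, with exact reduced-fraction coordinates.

image vertices: (3, 0, 12), (-6, 7/4, 21)

T1 shear: y ← y − 1/2·z: (-1, 5, 0) → (-1, 5, 0); (2, 0, -3) → (2, 3/2, -3)
T2 reflect across y = 0: (-1, 5, 0) → (-1, -5, 0); (2, 3/2, -3) → (2, -3/2, -3)
T3 translate by (-1, 6, -3): (-1, -5, 0) → (-2, 1, -3); (2, -3/2, -3) → (1, 9/2, -6)
T4 translate by (1, -1, -1): (-2, 1, -3) → (-1, 0, -4); (1, 9/2, -6) → (2, 7/2, -7)
T5 scale by (-3, 1/2, -3): (-1, 0, -4) → (3, 0, 12); (2, 7/2, -7) → (-6, 7/4, 21)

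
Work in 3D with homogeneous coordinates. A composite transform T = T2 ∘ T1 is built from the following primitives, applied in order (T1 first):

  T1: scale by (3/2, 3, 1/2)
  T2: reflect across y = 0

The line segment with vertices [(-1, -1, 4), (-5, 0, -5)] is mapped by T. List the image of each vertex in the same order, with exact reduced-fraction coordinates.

T1 scale by (3/2, 3, 1/2): (-1, -1, 4) → (-3/2, -3, 2); (-5, 0, -5) → (-15/2, 0, -5/2)
T2 reflect across y = 0: (-3/2, -3, 2) → (-3/2, 3, 2); (-15/2, 0, -5/2) → (-15/2, 0, -5/2)

image vertices: (-3/2, 3, 2), (-15/2, 0, -5/2)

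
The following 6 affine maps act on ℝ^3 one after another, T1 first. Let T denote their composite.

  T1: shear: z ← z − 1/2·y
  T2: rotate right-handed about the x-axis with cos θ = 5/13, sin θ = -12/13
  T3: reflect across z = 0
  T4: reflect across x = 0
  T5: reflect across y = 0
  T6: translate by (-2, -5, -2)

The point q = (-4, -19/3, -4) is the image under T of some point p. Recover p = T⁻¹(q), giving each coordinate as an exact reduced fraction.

p = (2, -4/3, 4/3)

T1 = [1 0 0 0; 0 1 0 0; 0 -1/2 1 0; 0 0 0 1]
T2·T1 = [1 0 0 0; 0 -1/13 12/13 0; 0 -29/26 5/13 0; 0 0 0 1]
T3·…·T1 = [1 0 0 0; 0 -1/13 12/13 0; 0 29/26 -5/13 0; 0 0 0 1]
T4·…·T1 = [-1 0 0 0; 0 -1/13 12/13 0; 0 29/26 -5/13 0; 0 0 0 1]
T5·…·T1 = [-1 0 0 0; 0 1/13 -12/13 0; 0 29/26 -5/13 0; 0 0 0 1]
T6·…·T1 = [-1 0 0 -2; 0 1/13 -12/13 -5; 0 29/26 -5/13 -2; 0 0 0 1]
det M = -1; M⁻¹ = [-1 0 0 -2; 0 -5/13 12/13 -1/13; 0 -29/26 1/13 -141/26; 0 0 0 1]
M⁻¹ · (-4, -19/3, -4)ᵀ = (2, -4/3, 4/3)ᵀ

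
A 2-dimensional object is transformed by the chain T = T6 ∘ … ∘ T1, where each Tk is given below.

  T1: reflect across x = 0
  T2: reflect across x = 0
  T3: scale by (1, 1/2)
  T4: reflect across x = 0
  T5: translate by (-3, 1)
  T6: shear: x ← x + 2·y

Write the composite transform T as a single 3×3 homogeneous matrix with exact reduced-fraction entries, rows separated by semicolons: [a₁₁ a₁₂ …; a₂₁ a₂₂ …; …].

T = [-1 1 -1; 0 1/2 1; 0 0 1]

T1 = [-1 0 0; 0 1 0; 0 0 1]
T2·T1 = [1 0 0; 0 1 0; 0 0 1]
T3·…·T1 = [1 0 0; 0 1/2 0; 0 0 1]
T4·…·T1 = [-1 0 0; 0 1/2 0; 0 0 1]
T5·…·T1 = [-1 0 -3; 0 1/2 1; 0 0 1]
T6·…·T1 = [-1 1 -1; 0 1/2 1; 0 0 1]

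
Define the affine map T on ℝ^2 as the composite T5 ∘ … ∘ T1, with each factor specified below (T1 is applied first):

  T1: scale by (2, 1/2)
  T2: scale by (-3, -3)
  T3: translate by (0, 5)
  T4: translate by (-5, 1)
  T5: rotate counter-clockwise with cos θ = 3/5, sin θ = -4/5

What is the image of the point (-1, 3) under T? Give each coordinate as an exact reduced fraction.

T(p) = (9/5, 1/10)

T1 scale by (2, 1/2): (-1, 3) → (-2, 3/2)
T2 scale by (-3, -3): (-2, 3/2) → (6, -9/2)
T3 translate by (0, 5): (6, -9/2) → (6, 1/2)
T4 translate by (-5, 1): (6, 1/2) → (1, 3/2)
T5 rotate counter-clockwise with cos θ = 3/5, sin θ = -4/5: (1, 3/2) → (9/5, 1/10)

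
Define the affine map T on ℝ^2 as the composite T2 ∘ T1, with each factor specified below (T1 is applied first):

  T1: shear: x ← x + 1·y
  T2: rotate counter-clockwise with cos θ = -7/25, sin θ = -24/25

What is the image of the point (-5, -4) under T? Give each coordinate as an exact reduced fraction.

T1 shear: x ← x + 1·y: (-5, -4) → (-9, -4)
T2 rotate counter-clockwise with cos θ = -7/25, sin θ = -24/25: (-9, -4) → (-33/25, 244/25)

T(p) = (-33/25, 244/25)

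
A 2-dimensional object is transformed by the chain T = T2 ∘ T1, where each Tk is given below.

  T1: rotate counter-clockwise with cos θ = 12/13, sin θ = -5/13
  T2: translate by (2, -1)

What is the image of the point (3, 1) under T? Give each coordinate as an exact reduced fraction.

T(p) = (67/13, -16/13)

T1 rotate counter-clockwise with cos θ = 12/13, sin θ = -5/13: (3, 1) → (41/13, -3/13)
T2 translate by (2, -1): (41/13, -3/13) → (67/13, -16/13)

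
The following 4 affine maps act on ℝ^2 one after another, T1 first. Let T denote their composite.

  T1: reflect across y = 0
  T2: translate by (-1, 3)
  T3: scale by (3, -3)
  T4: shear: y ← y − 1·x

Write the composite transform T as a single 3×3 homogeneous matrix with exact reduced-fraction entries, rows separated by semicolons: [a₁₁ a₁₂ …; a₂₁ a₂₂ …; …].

T1 = [1 0 0; 0 -1 0; 0 0 1]
T2·T1 = [1 0 -1; 0 -1 3; 0 0 1]
T3·…·T1 = [3 0 -3; 0 3 -9; 0 0 1]
T4·…·T1 = [3 0 -3; -3 3 -6; 0 0 1]

T = [3 0 -3; -3 3 -6; 0 0 1]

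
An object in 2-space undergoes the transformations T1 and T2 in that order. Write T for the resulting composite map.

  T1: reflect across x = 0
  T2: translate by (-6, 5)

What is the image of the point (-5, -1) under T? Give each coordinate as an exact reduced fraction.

T1 reflect across x = 0: (-5, -1) → (5, -1)
T2 translate by (-6, 5): (5, -1) → (-1, 4)

T(p) = (-1, 4)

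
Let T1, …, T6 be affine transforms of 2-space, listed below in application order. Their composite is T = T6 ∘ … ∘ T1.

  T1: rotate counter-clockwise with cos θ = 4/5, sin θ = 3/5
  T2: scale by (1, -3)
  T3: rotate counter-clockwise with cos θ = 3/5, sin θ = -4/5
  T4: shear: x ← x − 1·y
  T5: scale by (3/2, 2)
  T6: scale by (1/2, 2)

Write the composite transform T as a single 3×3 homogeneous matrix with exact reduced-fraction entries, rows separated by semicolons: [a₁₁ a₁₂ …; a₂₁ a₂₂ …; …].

T = [57/100 -99/100 0; -172/25 -96/25 0; 0 0 1]

T1 = [4/5 -3/5 0; 3/5 4/5 0; 0 0 1]
T2·T1 = [4/5 -3/5 0; -9/5 -12/5 0; 0 0 1]
T3·…·T1 = [-24/25 -57/25 0; -43/25 -24/25 0; 0 0 1]
T4·…·T1 = [19/25 -33/25 0; -43/25 -24/25 0; 0 0 1]
T5·…·T1 = [57/50 -99/50 0; -86/25 -48/25 0; 0 0 1]
T6·…·T1 = [57/100 -99/100 0; -172/25 -96/25 0; 0 0 1]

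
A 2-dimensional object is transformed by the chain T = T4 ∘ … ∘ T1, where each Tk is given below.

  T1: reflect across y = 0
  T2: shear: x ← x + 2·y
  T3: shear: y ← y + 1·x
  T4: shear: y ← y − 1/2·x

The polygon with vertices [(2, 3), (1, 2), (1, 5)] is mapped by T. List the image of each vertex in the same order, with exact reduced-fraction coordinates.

image vertices: (-4, -5), (-3, -7/2), (-9, -19/2)

T1 reflect across y = 0: (2, 3) → (2, -3); (1, 2) → (1, -2); (1, 5) → (1, -5)
T2 shear: x ← x + 2·y: (2, -3) → (-4, -3); (1, -2) → (-3, -2); (1, -5) → (-9, -5)
T3 shear: y ← y + 1·x: (-4, -3) → (-4, -7); (-3, -2) → (-3, -5); (-9, -5) → (-9, -14)
T4 shear: y ← y − 1/2·x: (-4, -7) → (-4, -5); (-3, -5) → (-3, -7/2); (-9, -14) → (-9, -19/2)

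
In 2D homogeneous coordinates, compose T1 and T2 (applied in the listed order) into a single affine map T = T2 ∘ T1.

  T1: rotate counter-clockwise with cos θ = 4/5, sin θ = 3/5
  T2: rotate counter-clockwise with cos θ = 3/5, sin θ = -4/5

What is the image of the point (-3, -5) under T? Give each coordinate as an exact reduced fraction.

T(p) = (-107/25, -99/25)

T1 rotate counter-clockwise with cos θ = 4/5, sin θ = 3/5: (-3, -5) → (3/5, -29/5)
T2 rotate counter-clockwise with cos θ = 3/5, sin θ = -4/5: (3/5, -29/5) → (-107/25, -99/25)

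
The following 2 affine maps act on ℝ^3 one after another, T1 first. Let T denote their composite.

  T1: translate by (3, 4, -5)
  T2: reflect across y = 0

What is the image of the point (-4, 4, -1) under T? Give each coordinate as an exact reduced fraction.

T1 translate by (3, 4, -5): (-4, 4, -1) → (-1, 8, -6)
T2 reflect across y = 0: (-1, 8, -6) → (-1, -8, -6)

T(p) = (-1, -8, -6)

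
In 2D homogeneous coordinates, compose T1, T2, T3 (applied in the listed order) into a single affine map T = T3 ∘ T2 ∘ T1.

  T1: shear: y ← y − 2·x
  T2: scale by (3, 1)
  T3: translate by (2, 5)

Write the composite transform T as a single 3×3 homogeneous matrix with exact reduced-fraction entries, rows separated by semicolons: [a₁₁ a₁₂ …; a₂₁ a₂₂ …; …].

T1 = [1 0 0; -2 1 0; 0 0 1]
T2·T1 = [3 0 0; -2 1 0; 0 0 1]
T3·…·T1 = [3 0 2; -2 1 5; 0 0 1]

T = [3 0 2; -2 1 5; 0 0 1]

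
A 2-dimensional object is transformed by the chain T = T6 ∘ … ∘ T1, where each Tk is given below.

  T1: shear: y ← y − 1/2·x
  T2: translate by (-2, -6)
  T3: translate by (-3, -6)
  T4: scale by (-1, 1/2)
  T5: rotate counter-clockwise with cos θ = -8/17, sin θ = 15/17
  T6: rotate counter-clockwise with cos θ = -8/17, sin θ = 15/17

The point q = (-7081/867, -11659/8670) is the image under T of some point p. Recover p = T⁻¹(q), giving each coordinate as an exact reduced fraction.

p = (-2/3, -2/5)

T1 = [1 0 0; -1/2 1 0; 0 0 1]
T2·T1 = [1 0 -2; -1/2 1 -6; 0 0 1]
T3·…·T1 = [1 0 -5; -1/2 1 -12; 0 0 1]
T4·…·T1 = [-1 0 5; -1/4 1/2 -6; 0 0 1]
T5·…·T1 = [47/68 -15/34 50/17; -13/17 -4/17 123/17; 0 0 1]
T6·…·T1 = [101/289 120/289 -2245/289; 1121/1156 -161/578 -234/289; 0 0 1]
det M = -1/2; M⁻¹ = [161/289 240/289 5; 1121/578 -202/289 29/2; 0 0 1]
M⁻¹ · (-7081/867, -11659/8670)ᵀ = (-2/3, -2/5)ᵀ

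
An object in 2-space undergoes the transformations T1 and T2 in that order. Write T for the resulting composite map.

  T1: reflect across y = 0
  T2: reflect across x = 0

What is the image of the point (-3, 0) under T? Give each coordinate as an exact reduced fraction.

T1 reflect across y = 0: (-3, 0) → (-3, 0)
T2 reflect across x = 0: (-3, 0) → (3, 0)

T(p) = (3, 0)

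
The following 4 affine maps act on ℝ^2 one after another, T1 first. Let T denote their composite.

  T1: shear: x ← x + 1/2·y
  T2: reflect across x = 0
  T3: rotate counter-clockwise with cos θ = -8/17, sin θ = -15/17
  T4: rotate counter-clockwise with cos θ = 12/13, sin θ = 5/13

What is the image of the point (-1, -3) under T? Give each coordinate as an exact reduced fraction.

T1 shear: x ← x + 1/2·y: (-1, -3) → (-5/2, -3)
T2 reflect across x = 0: (-5/2, -3) → (5/2, -3)
T3 rotate counter-clockwise with cos θ = -8/17, sin θ = -15/17: (5/2, -3) → (-65/17, -27/34)
T4 rotate counter-clockwise with cos θ = 12/13, sin θ = 5/13: (-65/17, -27/34) → (-1425/442, -487/221)

T(p) = (-1425/442, -487/221)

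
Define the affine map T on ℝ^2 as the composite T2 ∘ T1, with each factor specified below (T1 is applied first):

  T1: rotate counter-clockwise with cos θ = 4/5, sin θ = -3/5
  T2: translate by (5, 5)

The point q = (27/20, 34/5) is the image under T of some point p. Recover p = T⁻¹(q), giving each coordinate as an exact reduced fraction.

p = (-4, -3/4)

T1 = [4/5 3/5 0; -3/5 4/5 0; 0 0 1]
T2·T1 = [4/5 3/5 5; -3/5 4/5 5; 0 0 1]
det M = 1; M⁻¹ = [4/5 -3/5 -1; 3/5 4/5 -7; 0 0 1]
M⁻¹ · (27/20, 34/5)ᵀ = (-4, -3/4)ᵀ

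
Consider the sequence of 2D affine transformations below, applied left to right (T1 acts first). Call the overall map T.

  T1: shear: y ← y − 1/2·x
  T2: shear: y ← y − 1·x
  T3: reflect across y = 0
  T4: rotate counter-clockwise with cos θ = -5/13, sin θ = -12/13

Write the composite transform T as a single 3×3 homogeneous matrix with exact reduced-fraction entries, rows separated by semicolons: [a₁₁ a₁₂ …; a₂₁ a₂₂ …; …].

T = [1 -12/13 0; -3/2 5/13 0; 0 0 1]

T1 = [1 0 0; -1/2 1 0; 0 0 1]
T2·T1 = [1 0 0; -3/2 1 0; 0 0 1]
T3·…·T1 = [1 0 0; 3/2 -1 0; 0 0 1]
T4·…·T1 = [1 -12/13 0; -3/2 5/13 0; 0 0 1]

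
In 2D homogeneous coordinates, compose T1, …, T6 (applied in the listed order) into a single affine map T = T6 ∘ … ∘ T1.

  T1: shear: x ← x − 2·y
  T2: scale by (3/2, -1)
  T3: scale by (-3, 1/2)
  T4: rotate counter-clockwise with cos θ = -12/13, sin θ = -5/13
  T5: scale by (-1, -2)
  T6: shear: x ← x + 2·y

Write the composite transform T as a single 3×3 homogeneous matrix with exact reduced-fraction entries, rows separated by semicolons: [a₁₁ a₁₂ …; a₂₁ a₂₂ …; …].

T1 = [1 -2 0; 0 1 0; 0 0 1]
T2·T1 = [3/2 -3 0; 0 -1 0; 0 0 1]
T3·…·T1 = [-9/2 9 0; 0 -1/2 0; 0 0 1]
T4·…·T1 = [54/13 -17/2 0; 45/26 -3 0; 0 0 1]
T5·…·T1 = [-54/13 17/2 0; -45/13 6 0; 0 0 1]
T6·…·T1 = [-144/13 41/2 0; -45/13 6 0; 0 0 1]

T = [-144/13 41/2 0; -45/13 6 0; 0 0 1]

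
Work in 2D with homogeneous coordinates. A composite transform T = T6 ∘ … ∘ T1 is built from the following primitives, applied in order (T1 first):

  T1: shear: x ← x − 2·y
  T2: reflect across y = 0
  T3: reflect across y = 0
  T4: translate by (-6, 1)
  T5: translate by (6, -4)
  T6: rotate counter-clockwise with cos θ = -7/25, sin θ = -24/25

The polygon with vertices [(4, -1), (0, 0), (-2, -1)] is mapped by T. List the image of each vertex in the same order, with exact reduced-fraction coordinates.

image vertices: (-138/25, -116/25), (-72/25, 21/25), (-96/25, 28/25)

T1 shear: x ← x − 2·y: (4, -1) → (6, -1); (0, 0) → (0, 0); (-2, -1) → (0, -1)
T2 reflect across y = 0: (6, -1) → (6, 1); (0, 0) → (0, 0); (0, -1) → (0, 1)
T3 reflect across y = 0: (6, 1) → (6, -1); (0, 0) → (0, 0); (0, 1) → (0, -1)
T4 translate by (-6, 1): (6, -1) → (0, 0); (0, 0) → (-6, 1); (0, -1) → (-6, 0)
T5 translate by (6, -4): (0, 0) → (6, -4); (-6, 1) → (0, -3); (-6, 0) → (0, -4)
T6 rotate counter-clockwise with cos θ = -7/25, sin θ = -24/25: (6, -4) → (-138/25, -116/25); (0, -3) → (-72/25, 21/25); (0, -4) → (-96/25, 28/25)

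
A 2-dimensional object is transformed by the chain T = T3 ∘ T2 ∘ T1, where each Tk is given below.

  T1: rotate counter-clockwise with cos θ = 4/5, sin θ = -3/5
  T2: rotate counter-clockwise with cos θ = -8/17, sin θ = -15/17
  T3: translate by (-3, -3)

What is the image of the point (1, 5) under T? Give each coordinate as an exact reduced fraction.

T1 rotate counter-clockwise with cos θ = 4/5, sin θ = -3/5: (1, 5) → (19/5, 17/5)
T2 rotate counter-clockwise with cos θ = -8/17, sin θ = -15/17: (19/5, 17/5) → (103/85, -421/85)
T3 translate by (-3, -3): (103/85, -421/85) → (-152/85, -676/85)

T(p) = (-152/85, -676/85)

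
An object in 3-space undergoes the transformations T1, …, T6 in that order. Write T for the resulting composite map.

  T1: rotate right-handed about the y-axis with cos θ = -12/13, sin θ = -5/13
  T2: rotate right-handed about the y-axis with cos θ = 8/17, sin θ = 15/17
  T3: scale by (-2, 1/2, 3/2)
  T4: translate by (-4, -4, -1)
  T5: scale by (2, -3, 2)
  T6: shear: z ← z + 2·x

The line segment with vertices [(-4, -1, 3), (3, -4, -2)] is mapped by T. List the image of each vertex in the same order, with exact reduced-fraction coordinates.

T1 rotate right-handed about the y-axis with cos θ = -12/13, sin θ = -5/13: (-4, -1, 3) → (33/13, -1, -56/13); (3, -4, -2) → (-2, -4, 3)
T2 rotate right-handed about the y-axis with cos θ = 8/17, sin θ = 15/17: (33/13, -1, -56/13) → (-576/221, -1, -943/221); (-2, -4, 3) → (29/17, -4, 54/17)
T3 scale by (-2, 1/2, 3/2): (-576/221, -1, -943/221) → (1152/221, -1/2, -2829/442); (29/17, -4, 54/17) → (-58/17, -2, 81/17)
T4 translate by (-4, -4, -1): (1152/221, -1/2, -2829/442) → (268/221, -9/2, -3271/442); (-58/17, -2, 81/17) → (-126/17, -6, 64/17)
T5 scale by (2, -3, 2): (268/221, -9/2, -3271/442) → (536/221, 27/2, -3271/221); (-126/17, -6, 64/17) → (-252/17, 18, 128/17)
T6 shear: z ← z + 2·x: (536/221, 27/2, -3271/221) → (536/221, 27/2, -2199/221); (-252/17, 18, 128/17) → (-252/17, 18, -376/17)

image vertices: (536/221, 27/2, -2199/221), (-252/17, 18, -376/17)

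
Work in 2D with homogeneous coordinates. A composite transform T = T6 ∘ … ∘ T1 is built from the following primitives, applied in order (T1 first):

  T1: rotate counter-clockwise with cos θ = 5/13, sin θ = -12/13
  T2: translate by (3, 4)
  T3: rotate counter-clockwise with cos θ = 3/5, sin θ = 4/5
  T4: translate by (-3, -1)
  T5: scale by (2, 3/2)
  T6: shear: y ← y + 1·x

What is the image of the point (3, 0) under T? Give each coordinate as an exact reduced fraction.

T1 rotate counter-clockwise with cos θ = 5/13, sin θ = -12/13: (3, 0) → (15/13, -36/13)
T2 translate by (3, 4): (15/13, -36/13) → (54/13, 16/13)
T3 rotate counter-clockwise with cos θ = 3/5, sin θ = 4/5: (54/13, 16/13) → (98/65, 264/65)
T4 translate by (-3, -1): (98/65, 264/65) → (-97/65, 199/65)
T5 scale by (2, 3/2): (-97/65, 199/65) → (-194/65, 597/130)
T6 shear: y ← y + 1·x: (-194/65, 597/130) → (-194/65, 209/130)

T(p) = (-194/65, 209/130)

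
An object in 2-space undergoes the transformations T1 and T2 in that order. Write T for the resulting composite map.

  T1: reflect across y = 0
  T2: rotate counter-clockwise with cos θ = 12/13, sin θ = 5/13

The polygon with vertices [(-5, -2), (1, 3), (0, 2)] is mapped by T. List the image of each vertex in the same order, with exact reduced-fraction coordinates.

T1 reflect across y = 0: (-5, -2) → (-5, 2); (1, 3) → (1, -3); (0, 2) → (0, -2)
T2 rotate counter-clockwise with cos θ = 12/13, sin θ = 5/13: (-5, 2) → (-70/13, -1/13); (1, -3) → (27/13, -31/13); (0, -2) → (10/13, -24/13)

image vertices: (-70/13, -1/13), (27/13, -31/13), (10/13, -24/13)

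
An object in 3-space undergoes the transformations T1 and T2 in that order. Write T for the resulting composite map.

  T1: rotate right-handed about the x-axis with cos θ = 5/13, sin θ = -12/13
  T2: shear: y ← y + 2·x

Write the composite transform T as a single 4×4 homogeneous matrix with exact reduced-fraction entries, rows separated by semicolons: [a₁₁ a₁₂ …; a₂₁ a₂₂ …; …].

T = [1 0 0 0; 2 5/13 12/13 0; 0 -12/13 5/13 0; 0 0 0 1]

T1 = [1 0 0 0; 0 5/13 12/13 0; 0 -12/13 5/13 0; 0 0 0 1]
T2·T1 = [1 0 0 0; 2 5/13 12/13 0; 0 -12/13 5/13 0; 0 0 0 1]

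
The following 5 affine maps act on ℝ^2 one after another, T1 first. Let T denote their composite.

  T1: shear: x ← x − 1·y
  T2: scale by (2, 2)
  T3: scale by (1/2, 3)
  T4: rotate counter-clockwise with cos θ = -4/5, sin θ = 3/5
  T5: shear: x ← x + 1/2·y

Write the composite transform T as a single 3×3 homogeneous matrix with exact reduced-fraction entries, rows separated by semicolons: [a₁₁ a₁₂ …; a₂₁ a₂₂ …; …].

T = [-1/2 -11/2 0; 3/5 -27/5 0; 0 0 1]

T1 = [1 -1 0; 0 1 0; 0 0 1]
T2·T1 = [2 -2 0; 0 2 0; 0 0 1]
T3·…·T1 = [1 -1 0; 0 6 0; 0 0 1]
T4·…·T1 = [-4/5 -14/5 0; 3/5 -27/5 0; 0 0 1]
T5·…·T1 = [-1/2 -11/2 0; 3/5 -27/5 0; 0 0 1]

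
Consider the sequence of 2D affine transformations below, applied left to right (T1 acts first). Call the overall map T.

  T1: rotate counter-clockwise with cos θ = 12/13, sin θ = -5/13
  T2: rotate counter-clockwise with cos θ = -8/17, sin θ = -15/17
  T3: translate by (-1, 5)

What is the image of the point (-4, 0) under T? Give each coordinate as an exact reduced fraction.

T1 rotate counter-clockwise with cos θ = 12/13, sin θ = -5/13: (-4, 0) → (-48/13, 20/13)
T2 rotate counter-clockwise with cos θ = -8/17, sin θ = -15/17: (-48/13, 20/13) → (684/221, 560/221)
T3 translate by (-1, 5): (684/221, 560/221) → (463/221, 1665/221)

T(p) = (463/221, 1665/221)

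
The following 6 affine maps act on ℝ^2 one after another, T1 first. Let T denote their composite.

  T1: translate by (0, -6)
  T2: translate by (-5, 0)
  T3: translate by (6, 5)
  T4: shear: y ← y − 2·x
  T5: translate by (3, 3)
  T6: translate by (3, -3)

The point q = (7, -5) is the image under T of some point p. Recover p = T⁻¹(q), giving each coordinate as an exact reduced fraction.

p = (0, -2)

T1 = [1 0 0; 0 1 -6; 0 0 1]
T2·T1 = [1 0 -5; 0 1 -6; 0 0 1]
T3·…·T1 = [1 0 1; 0 1 -1; 0 0 1]
T4·…·T1 = [1 0 1; -2 1 -3; 0 0 1]
T5·…·T1 = [1 0 4; -2 1 0; 0 0 1]
T6·…·T1 = [1 0 7; -2 1 -3; 0 0 1]
det M = 1; M⁻¹ = [1 0 -7; 2 1 -11; 0 0 1]
M⁻¹ · (7, -5)ᵀ = (0, -2)ᵀ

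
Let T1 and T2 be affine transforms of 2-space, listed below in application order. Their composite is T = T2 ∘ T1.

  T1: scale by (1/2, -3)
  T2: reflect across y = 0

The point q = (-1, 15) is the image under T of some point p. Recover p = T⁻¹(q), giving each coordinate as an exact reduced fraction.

T1 = [1/2 0 0; 0 -3 0; 0 0 1]
T2·T1 = [1/2 0 0; 0 3 0; 0 0 1]
det M = 3/2; M⁻¹ = [2 0 0; 0 1/3 0; 0 0 1]
M⁻¹ · (-1, 15)ᵀ = (-2, 5)ᵀ

p = (-2, 5)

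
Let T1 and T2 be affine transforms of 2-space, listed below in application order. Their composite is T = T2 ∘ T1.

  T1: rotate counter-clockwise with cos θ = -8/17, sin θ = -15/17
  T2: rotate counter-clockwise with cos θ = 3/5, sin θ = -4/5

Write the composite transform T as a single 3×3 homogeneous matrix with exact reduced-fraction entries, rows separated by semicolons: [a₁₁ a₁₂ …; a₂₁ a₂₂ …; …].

T1 = [-8/17 15/17 0; -15/17 -8/17 0; 0 0 1]
T2·T1 = [-84/85 13/85 0; -13/85 -84/85 0; 0 0 1]

T = [-84/85 13/85 0; -13/85 -84/85 0; 0 0 1]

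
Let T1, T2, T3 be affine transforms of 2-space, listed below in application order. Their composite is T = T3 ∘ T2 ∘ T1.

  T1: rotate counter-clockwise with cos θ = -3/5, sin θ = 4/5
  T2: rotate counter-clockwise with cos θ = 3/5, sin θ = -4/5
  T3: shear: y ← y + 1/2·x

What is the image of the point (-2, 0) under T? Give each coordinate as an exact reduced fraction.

T1 rotate counter-clockwise with cos θ = -3/5, sin θ = 4/5: (-2, 0) → (6/5, -8/5)
T2 rotate counter-clockwise with cos θ = 3/5, sin θ = -4/5: (6/5, -8/5) → (-14/25, -48/25)
T3 shear: y ← y + 1/2·x: (-14/25, -48/25) → (-14/25, -11/5)

T(p) = (-14/25, -11/5)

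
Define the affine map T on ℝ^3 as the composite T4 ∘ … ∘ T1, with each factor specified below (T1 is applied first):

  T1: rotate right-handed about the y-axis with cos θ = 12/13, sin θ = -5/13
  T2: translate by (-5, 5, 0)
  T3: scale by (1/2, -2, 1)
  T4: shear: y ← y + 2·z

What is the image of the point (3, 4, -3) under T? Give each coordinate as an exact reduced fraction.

T(p) = (-7/13, -276/13, -21/13)

T1 rotate right-handed about the y-axis with cos θ = 12/13, sin θ = -5/13: (3, 4, -3) → (51/13, 4, -21/13)
T2 translate by (-5, 5, 0): (51/13, 4, -21/13) → (-14/13, 9, -21/13)
T3 scale by (1/2, -2, 1): (-14/13, 9, -21/13) → (-7/13, -18, -21/13)
T4 shear: y ← y + 2·z: (-7/13, -18, -21/13) → (-7/13, -276/13, -21/13)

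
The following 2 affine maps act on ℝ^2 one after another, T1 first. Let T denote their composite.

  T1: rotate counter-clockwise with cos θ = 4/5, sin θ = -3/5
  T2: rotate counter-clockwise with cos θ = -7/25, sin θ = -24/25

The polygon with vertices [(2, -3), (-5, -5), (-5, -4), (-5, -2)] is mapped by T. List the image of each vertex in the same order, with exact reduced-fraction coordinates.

T1 rotate counter-clockwise with cos θ = 4/5, sin θ = -3/5: (2, -3) → (-1/5, -18/5); (-5, -5) → (-7, -1); (-5, -4) → (-32/5, -1/5); (-5, -2) → (-26/5, 7/5)
T2 rotate counter-clockwise with cos θ = -7/25, sin θ = -24/25: (-1/5, -18/5) → (-17/5, 6/5); (-7, -1) → (1, 7); (-32/5, -1/5) → (8/5, 31/5); (-26/5, 7/5) → (14/5, 23/5)

image vertices: (-17/5, 6/5), (1, 7), (8/5, 31/5), (14/5, 23/5)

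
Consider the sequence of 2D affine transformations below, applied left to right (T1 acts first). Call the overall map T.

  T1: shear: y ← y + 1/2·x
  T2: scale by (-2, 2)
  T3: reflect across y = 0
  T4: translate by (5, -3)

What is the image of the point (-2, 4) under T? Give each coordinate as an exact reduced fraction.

T(p) = (9, -9)

T1 shear: y ← y + 1/2·x: (-2, 4) → (-2, 3)
T2 scale by (-2, 2): (-2, 3) → (4, 6)
T3 reflect across y = 0: (4, 6) → (4, -6)
T4 translate by (5, -3): (4, -6) → (9, -9)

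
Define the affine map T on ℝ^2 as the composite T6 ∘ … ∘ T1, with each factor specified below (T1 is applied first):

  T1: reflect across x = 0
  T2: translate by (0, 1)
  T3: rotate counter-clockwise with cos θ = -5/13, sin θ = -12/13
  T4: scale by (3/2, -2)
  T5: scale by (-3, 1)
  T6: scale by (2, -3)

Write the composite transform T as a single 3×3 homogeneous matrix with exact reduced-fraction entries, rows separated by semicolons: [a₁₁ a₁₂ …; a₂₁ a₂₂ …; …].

T = [-45/13 -108/13 -108/13; 72/13 -30/13 -30/13; 0 0 1]

T1 = [-1 0 0; 0 1 0; 0 0 1]
T2·T1 = [-1 0 0; 0 1 1; 0 0 1]
T3·…·T1 = [5/13 12/13 12/13; 12/13 -5/13 -5/13; 0 0 1]
T4·…·T1 = [15/26 18/13 18/13; -24/13 10/13 10/13; 0 0 1]
T5·…·T1 = [-45/26 -54/13 -54/13; -24/13 10/13 10/13; 0 0 1]
T6·…·T1 = [-45/13 -108/13 -108/13; 72/13 -30/13 -30/13; 0 0 1]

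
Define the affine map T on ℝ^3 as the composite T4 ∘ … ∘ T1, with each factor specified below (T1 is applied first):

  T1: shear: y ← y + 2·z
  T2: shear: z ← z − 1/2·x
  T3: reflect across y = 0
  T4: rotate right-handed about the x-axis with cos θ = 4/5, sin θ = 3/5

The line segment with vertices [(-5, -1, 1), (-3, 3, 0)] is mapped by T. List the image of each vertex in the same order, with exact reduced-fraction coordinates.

image vertices: (-5, -29/10, 11/5), (-3, -33/10, -3/5)

T1 shear: y ← y + 2·z: (-5, -1, 1) → (-5, 1, 1); (-3, 3, 0) → (-3, 3, 0)
T2 shear: z ← z − 1/2·x: (-5, 1, 1) → (-5, 1, 7/2); (-3, 3, 0) → (-3, 3, 3/2)
T3 reflect across y = 0: (-5, 1, 7/2) → (-5, -1, 7/2); (-3, 3, 3/2) → (-3, -3, 3/2)
T4 rotate right-handed about the x-axis with cos θ = 4/5, sin θ = 3/5: (-5, -1, 7/2) → (-5, -29/10, 11/5); (-3, -3, 3/2) → (-3, -33/10, -3/5)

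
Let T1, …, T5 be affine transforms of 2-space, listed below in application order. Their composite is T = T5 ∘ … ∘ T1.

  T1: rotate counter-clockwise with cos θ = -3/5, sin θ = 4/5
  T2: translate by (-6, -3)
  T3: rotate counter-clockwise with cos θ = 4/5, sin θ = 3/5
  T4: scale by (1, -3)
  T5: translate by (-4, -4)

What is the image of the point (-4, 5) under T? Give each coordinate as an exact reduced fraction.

T(p) = (-114/25, 794/25)

T1 rotate counter-clockwise with cos θ = -3/5, sin θ = 4/5: (-4, 5) → (-8/5, -31/5)
T2 translate by (-6, -3): (-8/5, -31/5) → (-38/5, -46/5)
T3 rotate counter-clockwise with cos θ = 4/5, sin θ = 3/5: (-38/5, -46/5) → (-14/25, -298/25)
T4 scale by (1, -3): (-14/25, -298/25) → (-14/25, 894/25)
T5 translate by (-4, -4): (-14/25, 894/25) → (-114/25, 794/25)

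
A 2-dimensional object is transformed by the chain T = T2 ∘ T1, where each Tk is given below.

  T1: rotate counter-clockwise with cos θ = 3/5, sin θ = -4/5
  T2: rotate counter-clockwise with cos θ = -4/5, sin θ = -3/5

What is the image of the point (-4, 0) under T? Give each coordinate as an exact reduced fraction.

T1 rotate counter-clockwise with cos θ = 3/5, sin θ = -4/5: (-4, 0) → (-12/5, 16/5)
T2 rotate counter-clockwise with cos θ = -4/5, sin θ = -3/5: (-12/5, 16/5) → (96/25, -28/25)

T(p) = (96/25, -28/25)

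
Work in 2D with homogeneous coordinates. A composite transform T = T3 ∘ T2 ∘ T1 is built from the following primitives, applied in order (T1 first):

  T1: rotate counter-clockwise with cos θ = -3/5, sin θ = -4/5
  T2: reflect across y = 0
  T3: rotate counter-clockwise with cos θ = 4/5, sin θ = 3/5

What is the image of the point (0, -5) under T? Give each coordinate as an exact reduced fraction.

T(p) = (-7/5, -24/5)

T1 rotate counter-clockwise with cos θ = -3/5, sin θ = -4/5: (0, -5) → (-4, 3)
T2 reflect across y = 0: (-4, 3) → (-4, -3)
T3 rotate counter-clockwise with cos θ = 4/5, sin θ = 3/5: (-4, -3) → (-7/5, -24/5)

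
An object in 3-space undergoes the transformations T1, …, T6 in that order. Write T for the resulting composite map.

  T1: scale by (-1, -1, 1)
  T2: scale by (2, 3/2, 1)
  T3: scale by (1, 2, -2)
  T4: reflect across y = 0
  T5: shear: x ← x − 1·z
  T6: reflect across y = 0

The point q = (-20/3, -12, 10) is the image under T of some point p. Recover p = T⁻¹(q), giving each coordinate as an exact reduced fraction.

p = (-5/3, 4, -5)

T1 = [-1 0 0 0; 0 -1 0 0; 0 0 1 0; 0 0 0 1]
T2·T1 = [-2 0 0 0; 0 -3/2 0 0; 0 0 1 0; 0 0 0 1]
T3·…·T1 = [-2 0 0 0; 0 -3 0 0; 0 0 -2 0; 0 0 0 1]
T4·…·T1 = [-2 0 0 0; 0 3 0 0; 0 0 -2 0; 0 0 0 1]
T5·…·T1 = [-2 0 2 0; 0 3 0 0; 0 0 -2 0; 0 0 0 1]
T6·…·T1 = [-2 0 2 0; 0 -3 0 0; 0 0 -2 0; 0 0 0 1]
det M = -12; M⁻¹ = [-1/2 0 -1/2 0; 0 -1/3 0 0; 0 0 -1/2 0; 0 0 0 1]
M⁻¹ · (-20/3, -12, 10)ᵀ = (-5/3, 4, -5)ᵀ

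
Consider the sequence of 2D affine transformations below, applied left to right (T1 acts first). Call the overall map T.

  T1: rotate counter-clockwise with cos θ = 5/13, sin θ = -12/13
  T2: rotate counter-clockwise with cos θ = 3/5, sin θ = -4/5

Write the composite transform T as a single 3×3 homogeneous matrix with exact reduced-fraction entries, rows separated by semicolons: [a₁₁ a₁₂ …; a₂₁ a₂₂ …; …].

T1 = [5/13 12/13 0; -12/13 5/13 0; 0 0 1]
T2·T1 = [-33/65 56/65 0; -56/65 -33/65 0; 0 0 1]

T = [-33/65 56/65 0; -56/65 -33/65 0; 0 0 1]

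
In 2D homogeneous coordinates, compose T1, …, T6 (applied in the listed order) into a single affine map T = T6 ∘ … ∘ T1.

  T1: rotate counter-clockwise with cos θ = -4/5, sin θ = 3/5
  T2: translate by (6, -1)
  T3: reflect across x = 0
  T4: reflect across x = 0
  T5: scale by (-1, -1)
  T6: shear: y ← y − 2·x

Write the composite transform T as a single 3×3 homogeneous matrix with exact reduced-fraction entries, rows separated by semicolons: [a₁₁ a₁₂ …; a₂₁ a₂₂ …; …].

T = [4/5 3/5 -6; -11/5 -2/5 13; 0 0 1]

T1 = [-4/5 -3/5 0; 3/5 -4/5 0; 0 0 1]
T2·T1 = [-4/5 -3/5 6; 3/5 -4/5 -1; 0 0 1]
T3·…·T1 = [4/5 3/5 -6; 3/5 -4/5 -1; 0 0 1]
T4·…·T1 = [-4/5 -3/5 6; 3/5 -4/5 -1; 0 0 1]
T5·…·T1 = [4/5 3/5 -6; -3/5 4/5 1; 0 0 1]
T6·…·T1 = [4/5 3/5 -6; -11/5 -2/5 13; 0 0 1]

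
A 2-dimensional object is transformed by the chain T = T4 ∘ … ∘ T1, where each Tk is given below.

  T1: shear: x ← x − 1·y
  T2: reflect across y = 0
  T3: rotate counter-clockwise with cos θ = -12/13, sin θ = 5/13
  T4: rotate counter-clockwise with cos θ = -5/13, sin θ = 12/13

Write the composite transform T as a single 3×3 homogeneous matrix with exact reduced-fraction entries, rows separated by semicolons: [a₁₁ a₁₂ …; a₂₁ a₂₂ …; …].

T = [0 -1 0; -1 1 0; 0 0 1]

T1 = [1 -1 0; 0 1 0; 0 0 1]
T2·T1 = [1 -1 0; 0 -1 0; 0 0 1]
T3·…·T1 = [-12/13 17/13 0; 5/13 7/13 0; 0 0 1]
T4·…·T1 = [0 -1 0; -1 1 0; 0 0 1]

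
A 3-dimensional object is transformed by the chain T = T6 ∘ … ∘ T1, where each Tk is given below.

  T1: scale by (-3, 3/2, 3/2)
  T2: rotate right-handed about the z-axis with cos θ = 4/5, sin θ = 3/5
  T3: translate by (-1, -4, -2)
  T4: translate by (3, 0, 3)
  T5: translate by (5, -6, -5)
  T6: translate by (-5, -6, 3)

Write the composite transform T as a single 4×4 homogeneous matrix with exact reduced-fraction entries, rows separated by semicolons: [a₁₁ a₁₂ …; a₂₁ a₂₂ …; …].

T = [-12/5 -9/10 0 2; -9/5 6/5 0 -16; 0 0 3/2 -1; 0 0 0 1]

T1 = [-3 0 0 0; 0 3/2 0 0; 0 0 3/2 0; 0 0 0 1]
T2·T1 = [-12/5 -9/10 0 0; -9/5 6/5 0 0; 0 0 3/2 0; 0 0 0 1]
T3·…·T1 = [-12/5 -9/10 0 -1; -9/5 6/5 0 -4; 0 0 3/2 -2; 0 0 0 1]
T4·…·T1 = [-12/5 -9/10 0 2; -9/5 6/5 0 -4; 0 0 3/2 1; 0 0 0 1]
T5·…·T1 = [-12/5 -9/10 0 7; -9/5 6/5 0 -10; 0 0 3/2 -4; 0 0 0 1]
T6·…·T1 = [-12/5 -9/10 0 2; -9/5 6/5 0 -16; 0 0 3/2 -1; 0 0 0 1]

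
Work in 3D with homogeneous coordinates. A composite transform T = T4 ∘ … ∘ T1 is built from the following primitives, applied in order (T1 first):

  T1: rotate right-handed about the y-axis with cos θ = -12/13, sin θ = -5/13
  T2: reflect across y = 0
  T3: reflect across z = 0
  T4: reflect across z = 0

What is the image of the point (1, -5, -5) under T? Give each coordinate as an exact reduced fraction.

T(p) = (1, 5, 5)

T1 rotate right-handed about the y-axis with cos θ = -12/13, sin θ = -5/13: (1, -5, -5) → (1, -5, 5)
T2 reflect across y = 0: (1, -5, 5) → (1, 5, 5)
T3 reflect across z = 0: (1, 5, 5) → (1, 5, -5)
T4 reflect across z = 0: (1, 5, -5) → (1, 5, 5)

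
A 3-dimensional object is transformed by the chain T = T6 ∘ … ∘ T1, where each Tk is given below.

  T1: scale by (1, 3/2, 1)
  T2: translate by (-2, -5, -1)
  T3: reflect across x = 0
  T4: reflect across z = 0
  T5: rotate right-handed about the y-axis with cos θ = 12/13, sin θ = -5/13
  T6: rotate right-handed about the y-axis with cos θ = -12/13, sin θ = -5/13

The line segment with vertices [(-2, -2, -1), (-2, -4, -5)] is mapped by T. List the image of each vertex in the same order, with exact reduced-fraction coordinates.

T1 scale by (1, 3/2, 1): (-2, -2, -1) → (-2, -3, -1); (-2, -4, -5) → (-2, -6, -5)
T2 translate by (-2, -5, -1): (-2, -3, -1) → (-4, -8, -2); (-2, -6, -5) → (-4, -11, -6)
T3 reflect across x = 0: (-4, -8, -2) → (4, -8, -2); (-4, -11, -6) → (4, -11, -6)
T4 reflect across z = 0: (4, -8, -2) → (4, -8, 2); (4, -11, -6) → (4, -11, 6)
T5 rotate right-handed about the y-axis with cos θ = 12/13, sin θ = -5/13: (4, -8, 2) → (38/13, -8, 44/13); (4, -11, 6) → (18/13, -11, 92/13)
T6 rotate right-handed about the y-axis with cos θ = -12/13, sin θ = -5/13: (38/13, -8, 44/13) → (-4, -8, -2); (18/13, -11, 92/13) → (-4, -11, -6)

image vertices: (-4, -8, -2), (-4, -11, -6)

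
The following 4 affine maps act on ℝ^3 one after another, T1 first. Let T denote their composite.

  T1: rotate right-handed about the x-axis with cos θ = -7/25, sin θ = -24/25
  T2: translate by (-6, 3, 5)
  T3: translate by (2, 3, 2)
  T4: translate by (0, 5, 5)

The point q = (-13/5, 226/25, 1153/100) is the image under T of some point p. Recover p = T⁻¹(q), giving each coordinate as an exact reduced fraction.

T1 = [1 0 0 0; 0 -7/25 24/25 0; 0 -24/25 -7/25 0; 0 0 0 1]
T2·T1 = [1 0 0 -6; 0 -7/25 24/25 3; 0 -24/25 -7/25 5; 0 0 0 1]
T3·…·T1 = [1 0 0 -4; 0 -7/25 24/25 6; 0 -24/25 -7/25 7; 0 0 0 1]
T4·…·T1 = [1 0 0 -4; 0 -7/25 24/25 11; 0 -24/25 -7/25 12; 0 0 0 1]
det M = 1; M⁻¹ = [1 0 0 4; 0 -7/25 -24/25 73/5; 0 24/25 -7/25 -36/5; 0 0 0 1]
M⁻¹ · (-13/5, 226/25, 1153/100)ᵀ = (7/5, 1, -7/4)ᵀ

p = (7/5, 1, -7/4)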